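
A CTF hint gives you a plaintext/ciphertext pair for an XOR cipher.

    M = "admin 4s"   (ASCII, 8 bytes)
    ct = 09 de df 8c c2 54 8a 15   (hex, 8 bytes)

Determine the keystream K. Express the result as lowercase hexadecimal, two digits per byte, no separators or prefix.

Since ct = M ⊕ K, XORing both sides with M gives K = M ⊕ ct.
61 xor 09 = 68
64 xor de = ba
6d xor df = b2
69 xor 8c = e5
6e xor c2 = ac
20 xor 54 = 74
34 xor 8a = be
73 xor 15 = 66

68bab2e5ac74be66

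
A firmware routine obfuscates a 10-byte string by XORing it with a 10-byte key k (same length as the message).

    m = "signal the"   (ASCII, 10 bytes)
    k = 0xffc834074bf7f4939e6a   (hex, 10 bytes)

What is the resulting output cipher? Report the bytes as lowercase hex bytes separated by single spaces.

XOR is its own inverse, so applying the key byte-wise gives the result directly.
01110011 xor 11111111 = 10001100
01101001 xor 11001000 = 10100001
01100111 xor 00110100 = 01010011
01101110 xor 00000111 = 01101001
01100001 xor 01001011 = 00101010
01101100 xor 11110111 = 10011011
00100000 xor 11110100 = 11010100
01110100 xor 10010011 = 11100111
01101000 xor 10011110 = 11110110
01100101 xor 01101010 = 00001111

8c a1 53 69 2a 9b d4 e7 f6 0f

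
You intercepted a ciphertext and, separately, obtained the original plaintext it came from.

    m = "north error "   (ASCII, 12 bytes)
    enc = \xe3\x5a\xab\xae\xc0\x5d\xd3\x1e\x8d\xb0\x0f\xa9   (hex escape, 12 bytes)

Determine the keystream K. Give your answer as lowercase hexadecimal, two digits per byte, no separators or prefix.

8d35d9daa87db66cffdf7d89

Since enc = m ⊕ K, XORing both sides with m gives K = m ⊕ enc.
01101110 xor 11100011 = 10001101
01101111 xor 01011010 = 00110101
01110010 xor 10101011 = 11011001
01110100 xor 10101110 = 11011010
01101000 xor 11000000 = 10101000
00100000 xor 01011101 = 01111101
01100101 xor 11010011 = 10110110
01110010 xor 00011110 = 01101100
01110010 xor 10001101 = 11111111
01101111 xor 10110000 = 11011111
01110010 xor 00001111 = 01111101
00100000 xor 10101001 = 10001001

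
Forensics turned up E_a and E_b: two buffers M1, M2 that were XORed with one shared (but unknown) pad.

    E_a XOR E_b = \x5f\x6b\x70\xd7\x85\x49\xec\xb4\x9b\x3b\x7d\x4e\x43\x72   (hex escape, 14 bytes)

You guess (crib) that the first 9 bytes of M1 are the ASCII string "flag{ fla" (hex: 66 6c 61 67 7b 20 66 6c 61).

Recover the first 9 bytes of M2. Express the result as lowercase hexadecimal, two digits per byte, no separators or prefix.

390711b0fe698ad8fa

Since E_a ⊕ E_b = M1 ⊕ M2, XORing with the guessed M1 bytes yields the corresponding M2 bytes: M2 = (E_a ⊕ E_b) ⊕ M1.
01011111 XOR 01100110 = 00111001
01101011 XOR 01101100 = 00000111
01110000 XOR 01100001 = 00010001
11010111 XOR 01100111 = 10110000
10000101 XOR 01111011 = 11111110
01001001 XOR 00100000 = 01101001
11101100 XOR 01100110 = 10001010
10110100 XOR 01101100 = 11011000
10011011 XOR 01100001 = 11111010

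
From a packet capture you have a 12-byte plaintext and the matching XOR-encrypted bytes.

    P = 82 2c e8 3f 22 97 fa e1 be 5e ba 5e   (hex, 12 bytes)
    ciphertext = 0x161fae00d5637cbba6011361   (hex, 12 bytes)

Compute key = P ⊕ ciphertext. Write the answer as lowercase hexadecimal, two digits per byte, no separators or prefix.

9433463ff7f4865a185fa93f

Since ciphertext = P ⊕ key, XORing both sides with P gives key = P ⊕ ciphertext.
82 XOR 16 = 94
2c XOR 1f = 33
e8 XOR ae = 46
3f XOR 00 = 3f
22 XOR d5 = f7
97 XOR 63 = f4
fa XOR 7c = 86
e1 XOR bb = 5a
be XOR a6 = 18
5e XOR 01 = 5f
ba XOR 13 = a9
5e XOR 61 = 3f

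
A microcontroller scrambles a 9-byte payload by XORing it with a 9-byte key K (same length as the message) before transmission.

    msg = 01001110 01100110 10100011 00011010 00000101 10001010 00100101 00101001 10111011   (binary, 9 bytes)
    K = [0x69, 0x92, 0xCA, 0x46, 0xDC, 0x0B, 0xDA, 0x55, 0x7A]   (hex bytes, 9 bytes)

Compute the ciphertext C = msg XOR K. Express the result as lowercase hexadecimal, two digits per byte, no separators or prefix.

27f4695cd981ff7cc1

4e xor 69 = 27
66 xor 92 = f4
a3 xor ca = 69
1a xor 46 = 5c
05 xor dc = d9
8a xor 0b = 81
25 xor da = ff
29 xor 55 = 7c
bb xor 7a = c1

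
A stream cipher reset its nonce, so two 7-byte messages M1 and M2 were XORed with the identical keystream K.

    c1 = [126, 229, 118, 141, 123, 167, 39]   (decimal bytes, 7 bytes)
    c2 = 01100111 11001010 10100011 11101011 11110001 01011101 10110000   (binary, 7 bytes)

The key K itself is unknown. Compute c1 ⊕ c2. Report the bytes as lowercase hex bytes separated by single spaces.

19 2f d5 66 8a fa 97

c1 ⊕ c2 = (M1 ⊕ K) ⊕ (M2 ⊕ K) = M1 ⊕ M2 — the shared key cancels under XOR.
7e XOR 67 = 19
e5 XOR ca = 2f
76 XOR a3 = d5
8d XOR eb = 66
7b XOR f1 = 8a
a7 XOR 5d = fa
27 XOR b0 = 97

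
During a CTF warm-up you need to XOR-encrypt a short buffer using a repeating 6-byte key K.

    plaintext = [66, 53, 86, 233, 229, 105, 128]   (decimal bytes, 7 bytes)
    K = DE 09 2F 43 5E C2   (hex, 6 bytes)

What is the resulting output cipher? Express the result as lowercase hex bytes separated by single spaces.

The 6-byte key repeats, so the effective keystream is de 09 2f 43 5e c2 de.
byte 0:  66 ^ 222 = 156
byte 1:  53 ^   9 =  60
byte 2:  86 ^  47 = 121
byte 3: 233 ^  67 = 170
byte 4: 229 ^  94 = 187
byte 5: 105 ^ 194 = 171
byte 6: 128 ^ 222 =  94

9c 3c 79 aa bb ab 5e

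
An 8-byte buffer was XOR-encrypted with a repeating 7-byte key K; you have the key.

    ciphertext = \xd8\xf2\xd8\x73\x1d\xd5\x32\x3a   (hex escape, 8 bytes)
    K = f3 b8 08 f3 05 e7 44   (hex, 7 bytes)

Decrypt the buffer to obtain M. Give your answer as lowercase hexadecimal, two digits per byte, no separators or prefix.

2b4ad080183276c9

The 7-byte key repeats, so the effective keystream is f3 b8 08 f3 05 e7 44 f3.
byte 0: d8 XOR f3 = 2b
byte 1: f2 XOR b8 = 4a
byte 2: d8 XOR 08 = d0
byte 3: 73 XOR f3 = 80
byte 4: 1d XOR 05 = 18
byte 5: d5 XOR e7 = 32
byte 6: 32 XOR 44 = 76
byte 7: 3a XOR f3 = c9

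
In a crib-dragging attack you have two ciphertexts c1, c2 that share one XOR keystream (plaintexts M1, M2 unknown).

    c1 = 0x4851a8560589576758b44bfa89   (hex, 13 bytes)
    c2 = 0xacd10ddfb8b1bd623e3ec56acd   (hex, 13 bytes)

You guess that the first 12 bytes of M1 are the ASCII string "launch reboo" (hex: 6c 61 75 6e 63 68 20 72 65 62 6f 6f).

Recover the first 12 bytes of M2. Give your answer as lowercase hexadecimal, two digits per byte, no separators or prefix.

88e1d0e7de50ca7703e8e1ff

First, c1 ⊕ c2 = (M1 ⊕ K) ⊕ (M2 ⊕ K) = M1 ⊕ M2, so the key drops out. Then M2 = (M1 ⊕ M2) ⊕ M1 over the first 12 bytes.
byte 0: (48 ^ ac) ^ 6c = e4 ^ 6c = 88
byte 1: (51 ^ d1) ^ 61 = 80 ^ 61 = e1
byte 2: (a8 ^ 0d) ^ 75 = a5 ^ 75 = d0
byte 3: (56 ^ df) ^ 6e = 89 ^ 6e = e7
byte 4: (05 ^ b8) ^ 63 = bd ^ 63 = de
byte 5: (89 ^ b1) ^ 68 = 38 ^ 68 = 50
byte 6: (57 ^ bd) ^ 20 = ea ^ 20 = ca
byte 7: (67 ^ 62) ^ 72 = 05 ^ 72 = 77
byte 8: (58 ^ 3e) ^ 65 = 66 ^ 65 = 03
byte 9: (b4 ^ 3e) ^ 62 = 8a ^ 62 = e8
byte 10: (4b ^ c5) ^ 6f = 8e ^ 6f = e1
byte 11: (fa ^ 6a) ^ 6f = 90 ^ 6f = ff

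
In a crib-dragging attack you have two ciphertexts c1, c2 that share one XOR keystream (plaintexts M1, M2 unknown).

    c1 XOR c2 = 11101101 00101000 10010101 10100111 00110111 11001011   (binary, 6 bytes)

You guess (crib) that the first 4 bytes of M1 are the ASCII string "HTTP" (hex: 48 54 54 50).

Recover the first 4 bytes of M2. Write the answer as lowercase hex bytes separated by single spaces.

a5 7c c1 f7

Since c1 ⊕ c2 = M1 ⊕ M2, XORing with the guessed M1 bytes yields the corresponding M2 bytes: M2 = (c1 ⊕ c2) ⊕ M1.
ed XOR 48 = a5
28 XOR 54 = 7c
95 XOR 54 = c1
a7 XOR 50 = f7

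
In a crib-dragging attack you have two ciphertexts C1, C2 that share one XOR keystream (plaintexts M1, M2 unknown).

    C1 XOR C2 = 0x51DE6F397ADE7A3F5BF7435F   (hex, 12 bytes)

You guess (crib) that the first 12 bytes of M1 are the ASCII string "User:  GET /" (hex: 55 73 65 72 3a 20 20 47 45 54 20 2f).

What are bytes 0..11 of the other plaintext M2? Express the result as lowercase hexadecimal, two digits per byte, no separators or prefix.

04ad0a4b40fe5a781ea36370

Since C1 ⊕ C2 = M1 ⊕ M2, XORing with the guessed M1 bytes yields the corresponding M2 bytes: M2 = (C1 ⊕ C2) ⊕ M1.
byte 0:  81 ⊕  85 =   4
byte 1: 222 ⊕ 115 = 173
byte 2: 111 ⊕ 101 =  10
byte 3:  57 ⊕ 114 =  75
byte 4: 122 ⊕  58 =  64
byte 5: 222 ⊕  32 = 254
byte 6: 122 ⊕  32 =  90
byte 7:  63 ⊕  71 = 120
byte 8:  91 ⊕  69 =  30
byte 9: 247 ⊕  84 = 163
byte 10:  67 ⊕  32 =  99
byte 11:  95 ⊕  47 = 112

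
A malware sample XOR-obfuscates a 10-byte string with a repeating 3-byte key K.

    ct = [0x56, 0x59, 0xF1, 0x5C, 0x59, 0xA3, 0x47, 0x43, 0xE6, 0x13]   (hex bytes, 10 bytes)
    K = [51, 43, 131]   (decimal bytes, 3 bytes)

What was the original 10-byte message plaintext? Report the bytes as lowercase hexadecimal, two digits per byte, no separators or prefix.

The 3-byte key repeats, so the effective keystream is 33 2b 83 33 2b 83 33 2b 83 33.
byte 0: 56 xor 33 = 65
byte 1: 59 xor 2b = 72
byte 2: f1 xor 83 = 72
byte 3: 5c xor 33 = 6f
byte 4: 59 xor 2b = 72
byte 5: a3 xor 83 = 20
byte 6: 47 xor 33 = 74
byte 7: 43 xor 2b = 68
byte 8: e6 xor 83 = 65
byte 9: 13 xor 33 = 20

6572726f722074686520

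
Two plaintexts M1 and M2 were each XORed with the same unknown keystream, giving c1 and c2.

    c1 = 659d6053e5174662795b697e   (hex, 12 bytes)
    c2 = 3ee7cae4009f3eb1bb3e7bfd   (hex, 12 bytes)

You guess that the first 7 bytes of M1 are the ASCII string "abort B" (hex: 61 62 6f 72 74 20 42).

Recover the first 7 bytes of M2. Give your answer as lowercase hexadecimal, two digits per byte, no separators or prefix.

3a18c5c591a83a

First, c1 ⊕ c2 = (M1 ⊕ K) ⊕ (M2 ⊕ K) = M1 ⊕ M2, so the key drops out. Then M2 = (M1 ⊕ M2) ⊕ M1 over the first 7 bytes.
byte 0: (65 xor 3e) xor 61 = 5b xor 61 = 3a
byte 1: (9d xor e7) xor 62 = 7a xor 62 = 18
byte 2: (60 xor ca) xor 6f = aa xor 6f = c5
byte 3: (53 xor e4) xor 72 = b7 xor 72 = c5
byte 4: (e5 xor 00) xor 74 = e5 xor 74 = 91
byte 5: (17 xor 9f) xor 20 = 88 xor 20 = a8
byte 6: (46 xor 3e) xor 42 = 78 xor 42 = 3a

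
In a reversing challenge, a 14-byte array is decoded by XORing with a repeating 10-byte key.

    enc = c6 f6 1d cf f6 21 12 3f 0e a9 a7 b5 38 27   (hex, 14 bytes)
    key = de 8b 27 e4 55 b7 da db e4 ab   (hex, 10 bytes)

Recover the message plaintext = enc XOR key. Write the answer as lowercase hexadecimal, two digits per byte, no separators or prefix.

187d3a2ba396c8e4ea02793e1fc3

The 10-byte key repeats, so the effective keystream is de 8b 27 e4 55 b7 da db e4 ab de 8b 27 e4.
byte 0: c6 xor de = 18
byte 1: f6 xor 8b = 7d
byte 2: 1d xor 27 = 3a
byte 3: cf xor e4 = 2b
byte 4: f6 xor 55 = a3
byte 5: 21 xor b7 = 96
byte 6: 12 xor da = c8
byte 7: 3f xor db = e4
byte 8: 0e xor e4 = ea
byte 9: a9 xor ab = 02
byte 10: a7 xor de = 79
byte 11: b5 xor 8b = 3e
byte 12: 38 xor 27 = 1f
byte 13: 27 xor e4 = c3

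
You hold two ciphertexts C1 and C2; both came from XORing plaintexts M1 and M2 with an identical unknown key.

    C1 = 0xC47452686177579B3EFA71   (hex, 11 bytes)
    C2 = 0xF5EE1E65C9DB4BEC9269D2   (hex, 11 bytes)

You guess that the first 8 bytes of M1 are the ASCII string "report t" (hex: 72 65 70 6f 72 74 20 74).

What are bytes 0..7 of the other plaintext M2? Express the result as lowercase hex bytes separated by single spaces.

43 ff 3c 62 da d8 3c 03

First, C1 ⊕ C2 = (M1 ⊕ K) ⊕ (M2 ⊕ K) = M1 ⊕ M2, so the key drops out. Then M2 = (M1 ⊕ M2) ⊕ M1 over the first 8 bytes.
byte 0: (c4 XOR f5) XOR 72 = 31 XOR 72 = 43
byte 1: (74 XOR ee) XOR 65 = 9a XOR 65 = ff
byte 2: (52 XOR 1e) XOR 70 = 4c XOR 70 = 3c
byte 3: (68 XOR 65) XOR 6f = 0d XOR 6f = 62
byte 4: (61 XOR c9) XOR 72 = a8 XOR 72 = da
byte 5: (77 XOR db) XOR 74 = ac XOR 74 = d8
byte 6: (57 XOR 4b) XOR 20 = 1c XOR 20 = 3c
byte 7: (9b XOR ec) XOR 74 = 77 XOR 74 = 03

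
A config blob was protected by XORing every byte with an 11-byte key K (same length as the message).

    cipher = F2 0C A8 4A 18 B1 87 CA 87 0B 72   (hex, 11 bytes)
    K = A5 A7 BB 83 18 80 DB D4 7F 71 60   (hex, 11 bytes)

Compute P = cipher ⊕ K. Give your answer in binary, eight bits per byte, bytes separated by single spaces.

01010111 10101011 00010011 11001001 00000000 00110001 01011100 00011110 11111000 01111010 00010010

f2 ⊕ a5 = 57
0c ⊕ a7 = ab
a8 ⊕ bb = 13
4a ⊕ 83 = c9
18 ⊕ 18 = 00
b1 ⊕ 80 = 31
87 ⊕ db = 5c
ca ⊕ d4 = 1e
87 ⊕ 7f = f8
0b ⊕ 71 = 7a
72 ⊕ 60 = 12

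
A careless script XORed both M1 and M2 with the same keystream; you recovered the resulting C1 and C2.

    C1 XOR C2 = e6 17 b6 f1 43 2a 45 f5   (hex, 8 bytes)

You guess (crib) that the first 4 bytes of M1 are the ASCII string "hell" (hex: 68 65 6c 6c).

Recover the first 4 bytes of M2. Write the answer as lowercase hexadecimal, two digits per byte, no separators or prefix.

8e72da9d

Since C1 ⊕ C2 = M1 ⊕ M2, XORing with the guessed M1 bytes yields the corresponding M2 bytes: M2 = (C1 ⊕ C2) ⊕ M1.
e6 xor 68 = 8e
17 xor 65 = 72
b6 xor 6c = da
f1 xor 6c = 9d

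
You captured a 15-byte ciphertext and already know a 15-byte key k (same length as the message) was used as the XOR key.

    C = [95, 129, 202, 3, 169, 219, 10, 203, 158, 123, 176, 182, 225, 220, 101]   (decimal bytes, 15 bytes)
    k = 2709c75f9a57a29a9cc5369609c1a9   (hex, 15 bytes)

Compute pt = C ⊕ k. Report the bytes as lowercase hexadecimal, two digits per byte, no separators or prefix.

78880d5c338ca85102be8620e81dcc

byte 0: 5f ⊕ 27 = 78
byte 1: 81 ⊕ 09 = 88
byte 2: ca ⊕ c7 = 0d
byte 3: 03 ⊕ 5f = 5c
byte 4: a9 ⊕ 9a = 33
byte 5: db ⊕ 57 = 8c
byte 6: 0a ⊕ a2 = a8
byte 7: cb ⊕ 9a = 51
byte 8: 9e ⊕ 9c = 02
byte 9: 7b ⊕ c5 = be
byte 10: b0 ⊕ 36 = 86
byte 11: b6 ⊕ 96 = 20
byte 12: e1 ⊕ 09 = e8
byte 13: dc ⊕ c1 = 1d
byte 14: 65 ⊕ a9 = cc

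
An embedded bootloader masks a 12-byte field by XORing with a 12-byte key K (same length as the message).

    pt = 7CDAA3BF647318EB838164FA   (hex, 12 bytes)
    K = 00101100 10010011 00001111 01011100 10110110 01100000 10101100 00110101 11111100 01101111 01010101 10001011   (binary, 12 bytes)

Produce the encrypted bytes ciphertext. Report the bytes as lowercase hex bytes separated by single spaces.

7c XOR 2c = 50
da XOR 93 = 49
a3 XOR 0f = ac
bf XOR 5c = e3
64 XOR b6 = d2
73 XOR 60 = 13
18 XOR ac = b4
eb XOR 35 = de
83 XOR fc = 7f
81 XOR 6f = ee
64 XOR 55 = 31
fa XOR 8b = 71

50 49 ac e3 d2 13 b4 de 7f ee 31 71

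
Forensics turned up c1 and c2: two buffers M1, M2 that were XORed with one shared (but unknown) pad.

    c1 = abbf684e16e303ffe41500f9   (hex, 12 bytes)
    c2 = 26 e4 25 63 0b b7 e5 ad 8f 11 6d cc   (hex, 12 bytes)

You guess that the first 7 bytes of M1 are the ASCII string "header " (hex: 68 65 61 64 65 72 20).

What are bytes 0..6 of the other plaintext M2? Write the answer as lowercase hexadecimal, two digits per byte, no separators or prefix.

First, c1 ⊕ c2 = (M1 ⊕ K) ⊕ (M2 ⊕ K) = M1 ⊕ M2, so the key drops out. Then M2 = (M1 ⊕ M2) ⊕ M1 over the first 7 bytes.
byte 0: (ab ^ 26) ^ 68 = 8d ^ 68 = e5
byte 1: (bf ^ e4) ^ 65 = 5b ^ 65 = 3e
byte 2: (68 ^ 25) ^ 61 = 4d ^ 61 = 2c
byte 3: (4e ^ 63) ^ 64 = 2d ^ 64 = 49
byte 4: (16 ^ 0b) ^ 65 = 1d ^ 65 = 78
byte 5: (e3 ^ b7) ^ 72 = 54 ^ 72 = 26
byte 6: (03 ^ e5) ^ 20 = e6 ^ 20 = c6

e53e2c497826c6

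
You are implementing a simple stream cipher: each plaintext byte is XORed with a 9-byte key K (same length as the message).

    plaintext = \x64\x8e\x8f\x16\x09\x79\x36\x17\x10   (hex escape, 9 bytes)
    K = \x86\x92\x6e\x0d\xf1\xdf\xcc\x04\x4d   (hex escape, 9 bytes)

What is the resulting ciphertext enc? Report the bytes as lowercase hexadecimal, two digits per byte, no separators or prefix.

e21ce11bf8a6fa135d

byte 0: 64 ^ 86 = e2
byte 1: 8e ^ 92 = 1c
byte 2: 8f ^ 6e = e1
byte 3: 16 ^ 0d = 1b
byte 4: 09 ^ f1 = f8
byte 5: 79 ^ df = a6
byte 6: 36 ^ cc = fa
byte 7: 17 ^ 04 = 13
byte 8: 10 ^ 4d = 5d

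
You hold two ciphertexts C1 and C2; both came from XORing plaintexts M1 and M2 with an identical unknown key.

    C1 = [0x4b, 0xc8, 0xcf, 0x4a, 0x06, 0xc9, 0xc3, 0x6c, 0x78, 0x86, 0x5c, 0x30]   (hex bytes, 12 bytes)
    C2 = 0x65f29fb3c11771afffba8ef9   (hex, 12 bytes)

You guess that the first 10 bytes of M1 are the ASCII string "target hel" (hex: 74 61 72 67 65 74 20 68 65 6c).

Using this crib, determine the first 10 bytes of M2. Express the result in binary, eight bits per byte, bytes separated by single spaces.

First, C1 ⊕ C2 = (M1 ⊕ K) ⊕ (M2 ⊕ K) = M1 ⊕ M2, so the key drops out. Then M2 = (M1 ⊕ M2) ⊕ M1 over the first 10 bytes.
byte 0: (4b ^ 65) ^ 74 = 2e ^ 74 = 5a
byte 1: (c8 ^ f2) ^ 61 = 3a ^ 61 = 5b
byte 2: (cf ^ 9f) ^ 72 = 50 ^ 72 = 22
byte 3: (4a ^ b3) ^ 67 = f9 ^ 67 = 9e
byte 4: (06 ^ c1) ^ 65 = c7 ^ 65 = a2
byte 5: (c9 ^ 17) ^ 74 = de ^ 74 = aa
byte 6: (c3 ^ 71) ^ 20 = b2 ^ 20 = 92
byte 7: (6c ^ af) ^ 68 = c3 ^ 68 = ab
byte 8: (78 ^ ff) ^ 65 = 87 ^ 65 = e2
byte 9: (86 ^ ba) ^ 6c = 3c ^ 6c = 50

01011010 01011011 00100010 10011110 10100010 10101010 10010010 10101011 11100010 01010000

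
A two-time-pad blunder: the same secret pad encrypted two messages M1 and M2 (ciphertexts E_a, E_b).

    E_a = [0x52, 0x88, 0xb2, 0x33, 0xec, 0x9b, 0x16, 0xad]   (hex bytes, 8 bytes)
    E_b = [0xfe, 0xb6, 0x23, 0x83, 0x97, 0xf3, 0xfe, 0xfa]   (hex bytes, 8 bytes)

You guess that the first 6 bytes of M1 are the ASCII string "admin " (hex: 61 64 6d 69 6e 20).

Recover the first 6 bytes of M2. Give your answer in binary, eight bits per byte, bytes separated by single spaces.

First, E_a ⊕ E_b = (M1 ⊕ K) ⊕ (M2 ⊕ K) = M1 ⊕ M2, so the key drops out. Then M2 = (M1 ⊕ M2) ⊕ M1 over the first 6 bytes.
byte 0: (52 xor fe) xor 61 = ac xor 61 = cd
byte 1: (88 xor b6) xor 64 = 3e xor 64 = 5a
byte 2: (b2 xor 23) xor 6d = 91 xor 6d = fc
byte 3: (33 xor 83) xor 69 = b0 xor 69 = d9
byte 4: (ec xor 97) xor 6e = 7b xor 6e = 15
byte 5: (9b xor f3) xor 20 = 68 xor 20 = 48

11001101 01011010 11111100 11011001 00010101 01001000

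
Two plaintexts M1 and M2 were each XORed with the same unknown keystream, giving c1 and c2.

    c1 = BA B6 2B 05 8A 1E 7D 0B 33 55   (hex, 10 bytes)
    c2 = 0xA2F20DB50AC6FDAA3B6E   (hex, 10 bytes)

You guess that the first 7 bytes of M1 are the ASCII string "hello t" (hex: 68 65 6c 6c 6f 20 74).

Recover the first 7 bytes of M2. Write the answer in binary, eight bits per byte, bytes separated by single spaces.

01110000 00100001 01001010 11011100 11101111 11111000 11110100

First, c1 ⊕ c2 = (M1 ⊕ K) ⊕ (M2 ⊕ K) = M1 ⊕ M2, so the key drops out. Then M2 = (M1 ⊕ M2) ⊕ M1 over the first 7 bytes.
byte 0: (ba xor a2) xor 68 = 18 xor 68 = 70
byte 1: (b6 xor f2) xor 65 = 44 xor 65 = 21
byte 2: (2b xor 0d) xor 6c = 26 xor 6c = 4a
byte 3: (05 xor b5) xor 6c = b0 xor 6c = dc
byte 4: (8a xor 0a) xor 6f = 80 xor 6f = ef
byte 5: (1e xor c6) xor 20 = d8 xor 20 = f8
byte 6: (7d xor fd) xor 74 = 80 xor 74 = f4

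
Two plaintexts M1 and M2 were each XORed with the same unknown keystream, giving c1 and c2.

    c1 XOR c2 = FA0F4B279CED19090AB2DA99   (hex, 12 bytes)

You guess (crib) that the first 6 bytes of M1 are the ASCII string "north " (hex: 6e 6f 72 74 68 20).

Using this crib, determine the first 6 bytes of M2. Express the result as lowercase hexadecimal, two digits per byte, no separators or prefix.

94603953f4cd

Since c1 ⊕ c2 = M1 ⊕ M2, XORing with the guessed M1 bytes yields the corresponding M2 bytes: M2 = (c1 ⊕ c2) ⊕ M1.
fa xor 6e = 94
0f xor 6f = 60
4b xor 72 = 39
27 xor 74 = 53
9c xor 68 = f4
ed xor 20 = cd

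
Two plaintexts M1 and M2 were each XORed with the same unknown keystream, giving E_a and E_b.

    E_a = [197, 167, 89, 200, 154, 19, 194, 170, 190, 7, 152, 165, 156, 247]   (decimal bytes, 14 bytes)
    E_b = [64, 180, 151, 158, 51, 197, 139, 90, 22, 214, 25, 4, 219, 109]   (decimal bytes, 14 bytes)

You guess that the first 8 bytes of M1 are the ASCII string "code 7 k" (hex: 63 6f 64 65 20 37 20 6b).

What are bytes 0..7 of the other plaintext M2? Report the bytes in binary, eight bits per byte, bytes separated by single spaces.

First, E_a ⊕ E_b = (M1 ⊕ K) ⊕ (M2 ⊕ K) = M1 ⊕ M2, so the key drops out. Then M2 = (M1 ⊕ M2) ⊕ M1 over the first 8 bytes.
byte 0: (c5 ⊕ 40) ⊕ 63 = 85 ⊕ 63 = e6
byte 1: (a7 ⊕ b4) ⊕ 6f = 13 ⊕ 6f = 7c
byte 2: (59 ⊕ 97) ⊕ 64 = ce ⊕ 64 = aa
byte 3: (c8 ⊕ 9e) ⊕ 65 = 56 ⊕ 65 = 33
byte 4: (9a ⊕ 33) ⊕ 20 = a9 ⊕ 20 = 89
byte 5: (13 ⊕ c5) ⊕ 37 = d6 ⊕ 37 = e1
byte 6: (c2 ⊕ 8b) ⊕ 20 = 49 ⊕ 20 = 69
byte 7: (aa ⊕ 5a) ⊕ 6b = f0 ⊕ 6b = 9b

11100110 01111100 10101010 00110011 10001001 11100001 01101001 10011011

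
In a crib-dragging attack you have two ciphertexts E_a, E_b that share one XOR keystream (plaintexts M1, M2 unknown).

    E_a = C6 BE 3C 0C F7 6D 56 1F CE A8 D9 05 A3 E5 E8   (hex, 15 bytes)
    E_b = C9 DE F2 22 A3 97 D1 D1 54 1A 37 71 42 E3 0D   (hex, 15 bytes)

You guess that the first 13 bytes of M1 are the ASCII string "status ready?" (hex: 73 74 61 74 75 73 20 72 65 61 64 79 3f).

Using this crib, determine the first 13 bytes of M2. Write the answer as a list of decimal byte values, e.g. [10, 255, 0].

First, E_a ⊕ E_b = (M1 ⊕ K) ⊕ (M2 ⊕ K) = M1 ⊕ M2, so the key drops out. Then M2 = (M1 ⊕ M2) ⊕ M1 over the first 13 bytes.
byte 0: (c6 ^ c9) ^ 73 = 0f ^ 73 = 7c
byte 1: (be ^ de) ^ 74 = 60 ^ 74 = 14
byte 2: (3c ^ f2) ^ 61 = ce ^ 61 = af
byte 3: (0c ^ 22) ^ 74 = 2e ^ 74 = 5a
byte 4: (f7 ^ a3) ^ 75 = 54 ^ 75 = 21
byte 5: (6d ^ 97) ^ 73 = fa ^ 73 = 89
byte 6: (56 ^ d1) ^ 20 = 87 ^ 20 = a7
byte 7: (1f ^ d1) ^ 72 = ce ^ 72 = bc
byte 8: (ce ^ 54) ^ 65 = 9a ^ 65 = ff
byte 9: (a8 ^ 1a) ^ 61 = b2 ^ 61 = d3
byte 10: (d9 ^ 37) ^ 64 = ee ^ 64 = 8a
byte 11: (05 ^ 71) ^ 79 = 74 ^ 79 = 0d
byte 12: (a3 ^ 42) ^ 3f = e1 ^ 3f = de

[124, 20, 175, 90, 33, 137, 167, 188, 255, 211, 138, 13, 222]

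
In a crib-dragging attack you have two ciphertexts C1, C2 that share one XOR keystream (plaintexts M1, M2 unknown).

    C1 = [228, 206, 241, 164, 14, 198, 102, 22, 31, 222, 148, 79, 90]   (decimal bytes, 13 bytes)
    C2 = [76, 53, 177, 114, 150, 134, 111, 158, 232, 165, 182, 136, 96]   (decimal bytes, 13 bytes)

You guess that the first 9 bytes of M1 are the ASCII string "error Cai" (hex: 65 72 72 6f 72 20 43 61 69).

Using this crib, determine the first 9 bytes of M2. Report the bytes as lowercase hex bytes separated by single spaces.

cd 89 32 b9 ea 60 4a e9 9e

First, C1 ⊕ C2 = (M1 ⊕ K) ⊕ (M2 ⊕ K) = M1 ⊕ M2, so the key drops out. Then M2 = (M1 ⊕ M2) ⊕ M1 over the first 9 bytes.
byte 0: (e4 ^ 4c) ^ 65 = a8 ^ 65 = cd
byte 1: (ce ^ 35) ^ 72 = fb ^ 72 = 89
byte 2: (f1 ^ b1) ^ 72 = 40 ^ 72 = 32
byte 3: (a4 ^ 72) ^ 6f = d6 ^ 6f = b9
byte 4: (0e ^ 96) ^ 72 = 98 ^ 72 = ea
byte 5: (c6 ^ 86) ^ 20 = 40 ^ 20 = 60
byte 6: (66 ^ 6f) ^ 43 = 09 ^ 43 = 4a
byte 7: (16 ^ 9e) ^ 61 = 88 ^ 61 = e9
byte 8: (1f ^ e8) ^ 69 = f7 ^ 69 = 9e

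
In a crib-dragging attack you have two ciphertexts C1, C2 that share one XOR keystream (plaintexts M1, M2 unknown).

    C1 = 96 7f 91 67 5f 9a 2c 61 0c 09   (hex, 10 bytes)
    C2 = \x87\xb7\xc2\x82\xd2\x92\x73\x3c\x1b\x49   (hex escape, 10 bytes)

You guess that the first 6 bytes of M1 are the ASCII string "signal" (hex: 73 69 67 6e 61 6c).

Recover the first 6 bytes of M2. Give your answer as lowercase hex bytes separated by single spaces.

62 a1 34 8b ec 64

First, C1 ⊕ C2 = (M1 ⊕ K) ⊕ (M2 ⊕ K) = M1 ⊕ M2, so the key drops out. Then M2 = (M1 ⊕ M2) ⊕ M1 over the first 6 bytes.
byte 0: (96 ⊕ 87) ⊕ 73 = 11 ⊕ 73 = 62
byte 1: (7f ⊕ b7) ⊕ 69 = c8 ⊕ 69 = a1
byte 2: (91 ⊕ c2) ⊕ 67 = 53 ⊕ 67 = 34
byte 3: (67 ⊕ 82) ⊕ 6e = e5 ⊕ 6e = 8b
byte 4: (5f ⊕ d2) ⊕ 61 = 8d ⊕ 61 = ec
byte 5: (9a ⊕ 92) ⊕ 6c = 08 ⊕ 6c = 64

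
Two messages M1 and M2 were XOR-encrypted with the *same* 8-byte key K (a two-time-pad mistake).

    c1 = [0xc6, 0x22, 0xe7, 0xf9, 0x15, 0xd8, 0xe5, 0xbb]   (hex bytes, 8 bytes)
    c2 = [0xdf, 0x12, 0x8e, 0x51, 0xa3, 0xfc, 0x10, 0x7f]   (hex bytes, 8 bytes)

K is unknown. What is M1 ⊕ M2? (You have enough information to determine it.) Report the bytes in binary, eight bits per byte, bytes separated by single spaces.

c1 ⊕ c2 = (M1 ⊕ K) ⊕ (M2 ⊕ K) = M1 ⊕ M2 — the shared key cancels under XOR.
c6 XOR df = 19
22 XOR 12 = 30
e7 XOR 8e = 69
f9 XOR 51 = a8
15 XOR a3 = b6
d8 XOR fc = 24
e5 XOR 10 = f5
bb XOR 7f = c4

00011001 00110000 01101001 10101000 10110110 00100100 11110101 11000100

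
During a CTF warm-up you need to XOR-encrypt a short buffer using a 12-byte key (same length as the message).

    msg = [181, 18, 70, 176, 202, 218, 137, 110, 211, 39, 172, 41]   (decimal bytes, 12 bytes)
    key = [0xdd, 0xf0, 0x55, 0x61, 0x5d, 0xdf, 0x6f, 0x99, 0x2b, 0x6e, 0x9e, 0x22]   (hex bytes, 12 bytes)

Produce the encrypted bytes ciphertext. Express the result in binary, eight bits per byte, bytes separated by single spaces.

01101000 11100010 00010011 11010001 10010111 00000101 11100110 11110111 11111000 01001001 00110010 00001011

XOR is its own inverse, so applying the key byte-wise gives the result directly.
181 ^ 221 = 104
 18 ^ 240 = 226
 70 ^  85 =  19
176 ^  97 = 209
202 ^  93 = 151
218 ^ 223 =   5
137 ^ 111 = 230
110 ^ 153 = 247
211 ^  43 = 248
 39 ^ 110 =  73
172 ^ 158 =  50
 41 ^  34 =  11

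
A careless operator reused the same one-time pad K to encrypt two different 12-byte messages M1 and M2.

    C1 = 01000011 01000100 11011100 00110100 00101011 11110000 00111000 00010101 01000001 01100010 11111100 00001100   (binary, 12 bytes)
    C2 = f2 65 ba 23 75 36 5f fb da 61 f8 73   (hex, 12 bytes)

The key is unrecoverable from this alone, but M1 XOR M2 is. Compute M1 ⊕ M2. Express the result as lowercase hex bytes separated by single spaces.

b1 21 66 17 5e c6 67 ee 9b 03 04 7f

C1 ⊕ C2 = (M1 ⊕ K) ⊕ (M2 ⊕ K) = M1 ⊕ M2 — the shared key cancels under XOR.
 67 ^ 242 = 177
 68 ^ 101 =  33
220 ^ 186 = 102
 52 ^  35 =  23
 43 ^ 117 =  94
240 ^  54 = 198
 56 ^  95 = 103
 21 ^ 251 = 238
 65 ^ 218 = 155
 98 ^  97 =   3
252 ^ 248 =   4
 12 ^ 115 = 127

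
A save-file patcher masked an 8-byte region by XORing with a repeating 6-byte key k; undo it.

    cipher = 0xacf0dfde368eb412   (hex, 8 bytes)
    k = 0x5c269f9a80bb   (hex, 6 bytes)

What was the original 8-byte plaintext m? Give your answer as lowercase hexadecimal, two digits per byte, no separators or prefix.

f0d64044b635e834

The 6-byte key repeats, so the effective keystream is 5c 26 9f 9a 80 bb 5c 26.
byte 0: ac xor 5c = f0
byte 1: f0 xor 26 = d6
byte 2: df xor 9f = 40
byte 3: de xor 9a = 44
byte 4: 36 xor 80 = b6
byte 5: 8e xor bb = 35
byte 6: b4 xor 5c = e8
byte 7: 12 xor 26 = 34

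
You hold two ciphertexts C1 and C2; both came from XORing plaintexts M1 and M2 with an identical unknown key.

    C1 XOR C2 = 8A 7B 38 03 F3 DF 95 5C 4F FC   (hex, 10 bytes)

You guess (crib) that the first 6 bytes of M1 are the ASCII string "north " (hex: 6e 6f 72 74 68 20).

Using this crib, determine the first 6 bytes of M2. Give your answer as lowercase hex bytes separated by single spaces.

e4 14 4a 77 9b ff

Since C1 ⊕ C2 = M1 ⊕ M2, XORing with the guessed M1 bytes yields the corresponding M2 bytes: M2 = (C1 ⊕ C2) ⊕ M1.
138 ⊕ 110 = 228
123 ⊕ 111 =  20
 56 ⊕ 114 =  74
  3 ⊕ 116 = 119
243 ⊕ 104 = 155
223 ⊕  32 = 255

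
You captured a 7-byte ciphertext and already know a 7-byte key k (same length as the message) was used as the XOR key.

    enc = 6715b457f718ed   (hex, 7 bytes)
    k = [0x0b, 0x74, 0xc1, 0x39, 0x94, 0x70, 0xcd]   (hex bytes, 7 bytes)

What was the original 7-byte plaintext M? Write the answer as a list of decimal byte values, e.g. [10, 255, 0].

[108, 97, 117, 110, 99, 104, 32]

67 ^ 0b = 6c
15 ^ 74 = 61
b4 ^ c1 = 75
57 ^ 39 = 6e
f7 ^ 94 = 63
18 ^ 70 = 68
ed ^ cd = 20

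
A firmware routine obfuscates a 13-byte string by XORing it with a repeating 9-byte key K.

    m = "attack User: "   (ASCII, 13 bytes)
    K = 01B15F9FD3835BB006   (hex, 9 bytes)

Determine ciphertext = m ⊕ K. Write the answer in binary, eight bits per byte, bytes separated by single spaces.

01100000 11000101 00101011 11111110 10110000 11101000 01111011 11100101 01110101 01100100 11000011 01100101 10111111

The 9-byte key repeats, so the effective keystream is 01 b1 5f 9f d3 83 5b b0 06 01 b1 5f 9f.
byte 0: 61 ^ 01 = 60
byte 1: 74 ^ b1 = c5
byte 2: 74 ^ 5f = 2b
byte 3: 61 ^ 9f = fe
byte 4: 63 ^ d3 = b0
byte 5: 6b ^ 83 = e8
byte 6: 20 ^ 5b = 7b
byte 7: 55 ^ b0 = e5
byte 8: 73 ^ 06 = 75
byte 9: 65 ^ 01 = 64
byte 10: 72 ^ b1 = c3
byte 11: 3a ^ 5f = 65
byte 12: 20 ^ 9f = bf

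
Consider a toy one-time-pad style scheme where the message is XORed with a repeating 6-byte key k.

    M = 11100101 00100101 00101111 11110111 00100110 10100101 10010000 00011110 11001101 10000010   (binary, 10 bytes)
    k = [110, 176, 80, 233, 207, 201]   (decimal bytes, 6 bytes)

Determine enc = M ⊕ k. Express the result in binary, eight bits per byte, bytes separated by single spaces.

The 6-byte key repeats, so the effective keystream is 6e b0 50 e9 cf c9 6e b0 50 e9.
byte 0: 11100101 ^ 01101110 = 10001011
byte 1: 00100101 ^ 10110000 = 10010101
byte 2: 00101111 ^ 01010000 = 01111111
byte 3: 11110111 ^ 11101001 = 00011110
byte 4: 00100110 ^ 11001111 = 11101001
byte 5: 10100101 ^ 11001001 = 01101100
byte 6: 10010000 ^ 01101110 = 11111110
byte 7: 00011110 ^ 10110000 = 10101110
byte 8: 11001101 ^ 01010000 = 10011101
byte 9: 10000010 ^ 11101001 = 01101011

10001011 10010101 01111111 00011110 11101001 01101100 11111110 10101110 10011101 01101011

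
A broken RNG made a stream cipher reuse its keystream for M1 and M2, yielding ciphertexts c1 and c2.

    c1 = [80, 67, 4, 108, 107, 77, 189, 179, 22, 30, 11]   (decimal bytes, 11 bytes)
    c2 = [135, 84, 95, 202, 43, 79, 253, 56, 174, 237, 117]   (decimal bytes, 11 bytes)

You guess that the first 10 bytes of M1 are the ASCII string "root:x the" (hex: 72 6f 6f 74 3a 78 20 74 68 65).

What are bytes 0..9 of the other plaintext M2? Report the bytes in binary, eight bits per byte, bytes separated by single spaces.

First, c1 ⊕ c2 = (M1 ⊕ K) ⊕ (M2 ⊕ K) = M1 ⊕ M2, so the key drops out. Then M2 = (M1 ⊕ M2) ⊕ M1 over the first 10 bytes.
byte 0: (50 ⊕ 87) ⊕ 72 = d7 ⊕ 72 = a5
byte 1: (43 ⊕ 54) ⊕ 6f = 17 ⊕ 6f = 78
byte 2: (04 ⊕ 5f) ⊕ 6f = 5b ⊕ 6f = 34
byte 3: (6c ⊕ ca) ⊕ 74 = a6 ⊕ 74 = d2
byte 4: (6b ⊕ 2b) ⊕ 3a = 40 ⊕ 3a = 7a
byte 5: (4d ⊕ 4f) ⊕ 78 = 02 ⊕ 78 = 7a
byte 6: (bd ⊕ fd) ⊕ 20 = 40 ⊕ 20 = 60
byte 7: (b3 ⊕ 38) ⊕ 74 = 8b ⊕ 74 = ff
byte 8: (16 ⊕ ae) ⊕ 68 = b8 ⊕ 68 = d0
byte 9: (1e ⊕ ed) ⊕ 65 = f3 ⊕ 65 = 96

10100101 01111000 00110100 11010010 01111010 01111010 01100000 11111111 11010000 10010110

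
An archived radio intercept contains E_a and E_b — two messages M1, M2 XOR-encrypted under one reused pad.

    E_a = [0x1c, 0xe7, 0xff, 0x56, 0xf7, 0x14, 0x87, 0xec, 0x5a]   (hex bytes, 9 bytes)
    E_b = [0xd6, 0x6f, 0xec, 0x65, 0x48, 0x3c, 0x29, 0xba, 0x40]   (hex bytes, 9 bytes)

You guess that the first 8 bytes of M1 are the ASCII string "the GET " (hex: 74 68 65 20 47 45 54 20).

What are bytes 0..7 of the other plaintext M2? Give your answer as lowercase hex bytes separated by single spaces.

be e0 76 13 f8 6d fa 76

First, E_a ⊕ E_b = (M1 ⊕ K) ⊕ (M2 ⊕ K) = M1 ⊕ M2, so the key drops out. Then M2 = (M1 ⊕ M2) ⊕ M1 over the first 8 bytes.
byte 0: (1c XOR d6) XOR 74 = ca XOR 74 = be
byte 1: (e7 XOR 6f) XOR 68 = 88 XOR 68 = e0
byte 2: (ff XOR ec) XOR 65 = 13 XOR 65 = 76
byte 3: (56 XOR 65) XOR 20 = 33 XOR 20 = 13
byte 4: (f7 XOR 48) XOR 47 = bf XOR 47 = f8
byte 5: (14 XOR 3c) XOR 45 = 28 XOR 45 = 6d
byte 6: (87 XOR 29) XOR 54 = ae XOR 54 = fa
byte 7: (ec XOR ba) XOR 20 = 56 XOR 20 = 76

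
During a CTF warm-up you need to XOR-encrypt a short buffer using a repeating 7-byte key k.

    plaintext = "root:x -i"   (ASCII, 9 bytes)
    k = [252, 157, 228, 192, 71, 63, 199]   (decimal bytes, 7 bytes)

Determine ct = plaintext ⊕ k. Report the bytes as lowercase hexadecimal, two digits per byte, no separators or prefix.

The 7-byte key repeats, so the effective keystream is fc 9d e4 c0 47 3f c7 fc 9d.
byte 0: 72 ⊕ fc = 8e
byte 1: 6f ⊕ 9d = f2
byte 2: 6f ⊕ e4 = 8b
byte 3: 74 ⊕ c0 = b4
byte 4: 3a ⊕ 47 = 7d
byte 5: 78 ⊕ 3f = 47
byte 6: 20 ⊕ c7 = e7
byte 7: 2d ⊕ fc = d1
byte 8: 69 ⊕ 9d = f4

8ef28bb47d47e7d1f4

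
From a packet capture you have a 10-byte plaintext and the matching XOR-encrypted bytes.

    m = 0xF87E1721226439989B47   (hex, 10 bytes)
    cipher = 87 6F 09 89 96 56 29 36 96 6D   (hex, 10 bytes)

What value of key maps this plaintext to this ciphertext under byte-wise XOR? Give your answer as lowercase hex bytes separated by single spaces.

7f 11 1e a8 b4 32 10 ae 0d 2a

Since cipher = m ⊕ key, XORing both sides with m gives key = m ⊕ cipher.
f8 XOR 87 = 7f
7e XOR 6f = 11
17 XOR 09 = 1e
21 XOR 89 = a8
22 XOR 96 = b4
64 XOR 56 = 32
39 XOR 29 = 10
98 XOR 36 = ae
9b XOR 96 = 0d
47 XOR 6d = 2a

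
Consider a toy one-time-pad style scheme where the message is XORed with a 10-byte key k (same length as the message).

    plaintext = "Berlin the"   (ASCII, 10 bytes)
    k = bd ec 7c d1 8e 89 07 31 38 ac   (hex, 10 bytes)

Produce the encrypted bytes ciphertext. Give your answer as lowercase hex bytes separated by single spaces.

XOR is its own inverse, so applying the key byte-wise gives the result directly.
byte 0: 42 XOR bd = ff
byte 1: 65 XOR ec = 89
byte 2: 72 XOR 7c = 0e
byte 3: 6c XOR d1 = bd
byte 4: 69 XOR 8e = e7
byte 5: 6e XOR 89 = e7
byte 6: 20 XOR 07 = 27
byte 7: 74 XOR 31 = 45
byte 8: 68 XOR 38 = 50
byte 9: 65 XOR ac = c9

ff 89 0e bd e7 e7 27 45 50 c9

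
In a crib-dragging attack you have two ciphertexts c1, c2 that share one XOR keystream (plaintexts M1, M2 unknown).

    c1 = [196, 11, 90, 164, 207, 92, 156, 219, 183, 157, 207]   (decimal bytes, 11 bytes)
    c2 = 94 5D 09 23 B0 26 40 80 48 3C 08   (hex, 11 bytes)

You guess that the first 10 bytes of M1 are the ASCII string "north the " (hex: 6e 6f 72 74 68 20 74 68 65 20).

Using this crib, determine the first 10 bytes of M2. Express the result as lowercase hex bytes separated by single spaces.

3e 39 21 f3 17 5a a8 33 9a 81

First, c1 ⊕ c2 = (M1 ⊕ K) ⊕ (M2 ⊕ K) = M1 ⊕ M2, so the key drops out. Then M2 = (M1 ⊕ M2) ⊕ M1 over the first 10 bytes.
byte 0: (c4 ^ 94) ^ 6e = 50 ^ 6e = 3e
byte 1: (0b ^ 5d) ^ 6f = 56 ^ 6f = 39
byte 2: (5a ^ 09) ^ 72 = 53 ^ 72 = 21
byte 3: (a4 ^ 23) ^ 74 = 87 ^ 74 = f3
byte 4: (cf ^ b0) ^ 68 = 7f ^ 68 = 17
byte 5: (5c ^ 26) ^ 20 = 7a ^ 20 = 5a
byte 6: (9c ^ 40) ^ 74 = dc ^ 74 = a8
byte 7: (db ^ 80) ^ 68 = 5b ^ 68 = 33
byte 8: (b7 ^ 48) ^ 65 = ff ^ 65 = 9a
byte 9: (9d ^ 3c) ^ 20 = a1 ^ 20 = 81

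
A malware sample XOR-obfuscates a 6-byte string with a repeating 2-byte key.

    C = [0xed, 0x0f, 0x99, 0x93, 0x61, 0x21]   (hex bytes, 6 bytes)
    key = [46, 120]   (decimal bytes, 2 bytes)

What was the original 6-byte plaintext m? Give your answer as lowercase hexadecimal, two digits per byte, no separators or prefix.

c377b7eb4f59

The 2-byte key repeats, so the effective keystream is 2e 78 2e 78 2e 78.
byte 0: 237 xor  46 = 195
byte 1:  15 xor 120 = 119
byte 2: 153 xor  46 = 183
byte 3: 147 xor 120 = 235
byte 4:  97 xor  46 =  79
byte 5:  33 xor 120 =  89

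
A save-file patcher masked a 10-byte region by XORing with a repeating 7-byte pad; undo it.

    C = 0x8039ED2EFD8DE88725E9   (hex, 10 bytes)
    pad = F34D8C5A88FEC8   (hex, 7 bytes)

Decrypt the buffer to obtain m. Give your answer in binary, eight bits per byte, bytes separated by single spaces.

The 7-byte key repeats, so the effective keystream is f3 4d 8c 5a 88 fe c8 f3 4d 8c.
byte 0: 80 ⊕ f3 = 73
byte 1: 39 ⊕ 4d = 74
byte 2: ed ⊕ 8c = 61
byte 3: 2e ⊕ 5a = 74
byte 4: fd ⊕ 88 = 75
byte 5: 8d ⊕ fe = 73
byte 6: e8 ⊕ c8 = 20
byte 7: 87 ⊕ f3 = 74
byte 8: 25 ⊕ 4d = 68
byte 9: e9 ⊕ 8c = 65

01110011 01110100 01100001 01110100 01110101 01110011 00100000 01110100 01101000 01100101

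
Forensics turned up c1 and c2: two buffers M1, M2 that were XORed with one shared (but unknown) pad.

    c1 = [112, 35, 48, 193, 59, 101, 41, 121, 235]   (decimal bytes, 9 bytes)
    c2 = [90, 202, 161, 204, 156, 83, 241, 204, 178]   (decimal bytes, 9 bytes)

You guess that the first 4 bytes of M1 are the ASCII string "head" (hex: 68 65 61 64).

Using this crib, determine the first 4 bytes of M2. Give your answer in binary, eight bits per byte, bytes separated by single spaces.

First, c1 ⊕ c2 = (M1 ⊕ K) ⊕ (M2 ⊕ K) = M1 ⊕ M2, so the key drops out. Then M2 = (M1 ⊕ M2) ⊕ M1 over the first 4 bytes.
byte 0: (70 ^ 5a) ^ 68 = 2a ^ 68 = 42
byte 1: (23 ^ ca) ^ 65 = e9 ^ 65 = 8c
byte 2: (30 ^ a1) ^ 61 = 91 ^ 61 = f0
byte 3: (c1 ^ cc) ^ 64 = 0d ^ 64 = 69

01000010 10001100 11110000 01101001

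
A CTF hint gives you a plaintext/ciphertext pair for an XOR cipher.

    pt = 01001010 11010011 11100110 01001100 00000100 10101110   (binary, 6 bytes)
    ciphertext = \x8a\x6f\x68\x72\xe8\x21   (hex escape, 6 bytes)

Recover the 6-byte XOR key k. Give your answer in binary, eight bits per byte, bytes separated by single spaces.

Since ciphertext = pt ⊕ k, XORing both sides with pt gives k = pt ⊕ ciphertext.
4a ^ 8a = c0
d3 ^ 6f = bc
e6 ^ 68 = 8e
4c ^ 72 = 3e
04 ^ e8 = ec
ae ^ 21 = 8f

11000000 10111100 10001110 00111110 11101100 10001111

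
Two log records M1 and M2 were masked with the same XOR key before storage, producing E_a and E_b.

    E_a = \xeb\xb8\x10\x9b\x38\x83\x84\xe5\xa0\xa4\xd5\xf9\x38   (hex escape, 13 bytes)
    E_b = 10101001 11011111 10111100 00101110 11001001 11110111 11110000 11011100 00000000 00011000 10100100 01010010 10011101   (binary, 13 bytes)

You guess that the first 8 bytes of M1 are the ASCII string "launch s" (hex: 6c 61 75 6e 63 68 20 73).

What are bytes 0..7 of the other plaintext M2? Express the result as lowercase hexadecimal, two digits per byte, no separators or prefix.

2e06d9db921c544a

First, E_a ⊕ E_b = (M1 ⊕ K) ⊕ (M2 ⊕ K) = M1 ⊕ M2, so the key drops out. Then M2 = (M1 ⊕ M2) ⊕ M1 over the first 8 bytes.
byte 0: (eb xor a9) xor 6c = 42 xor 6c = 2e
byte 1: (b8 xor df) xor 61 = 67 xor 61 = 06
byte 2: (10 xor bc) xor 75 = ac xor 75 = d9
byte 3: (9b xor 2e) xor 6e = b5 xor 6e = db
byte 4: (38 xor c9) xor 63 = f1 xor 63 = 92
byte 5: (83 xor f7) xor 68 = 74 xor 68 = 1c
byte 6: (84 xor f0) xor 20 = 74 xor 20 = 54
byte 7: (e5 xor dc) xor 73 = 39 xor 73 = 4a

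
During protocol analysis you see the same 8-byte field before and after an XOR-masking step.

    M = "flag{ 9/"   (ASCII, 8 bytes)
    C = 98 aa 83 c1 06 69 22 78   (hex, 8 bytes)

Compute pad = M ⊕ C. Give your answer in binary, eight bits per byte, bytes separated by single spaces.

11111110 11000110 11100010 10100110 01111101 01001001 00011011 01010111

Since C = M ⊕ pad, XORing both sides with M gives pad = M ⊕ C.
byte 0: 66 XOR 98 = fe
byte 1: 6c XOR aa = c6
byte 2: 61 XOR 83 = e2
byte 3: 67 XOR c1 = a6
byte 4: 7b XOR 06 = 7d
byte 5: 20 XOR 69 = 49
byte 6: 39 XOR 22 = 1b
byte 7: 2f XOR 78 = 57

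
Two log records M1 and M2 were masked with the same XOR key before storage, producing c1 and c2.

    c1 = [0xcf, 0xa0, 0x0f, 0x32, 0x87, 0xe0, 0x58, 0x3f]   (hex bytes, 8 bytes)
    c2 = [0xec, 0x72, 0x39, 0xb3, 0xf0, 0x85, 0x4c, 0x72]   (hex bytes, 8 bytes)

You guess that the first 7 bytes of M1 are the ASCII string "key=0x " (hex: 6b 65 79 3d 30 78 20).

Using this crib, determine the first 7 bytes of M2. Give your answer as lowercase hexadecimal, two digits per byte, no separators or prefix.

48b74fbc471d34

First, c1 ⊕ c2 = (M1 ⊕ K) ⊕ (M2 ⊕ K) = M1 ⊕ M2, so the key drops out. Then M2 = (M1 ⊕ M2) ⊕ M1 over the first 7 bytes.
byte 0: (cf xor ec) xor 6b = 23 xor 6b = 48
byte 1: (a0 xor 72) xor 65 = d2 xor 65 = b7
byte 2: (0f xor 39) xor 79 = 36 xor 79 = 4f
byte 3: (32 xor b3) xor 3d = 81 xor 3d = bc
byte 4: (87 xor f0) xor 30 = 77 xor 30 = 47
byte 5: (e0 xor 85) xor 78 = 65 xor 78 = 1d
byte 6: (58 xor 4c) xor 20 = 14 xor 20 = 34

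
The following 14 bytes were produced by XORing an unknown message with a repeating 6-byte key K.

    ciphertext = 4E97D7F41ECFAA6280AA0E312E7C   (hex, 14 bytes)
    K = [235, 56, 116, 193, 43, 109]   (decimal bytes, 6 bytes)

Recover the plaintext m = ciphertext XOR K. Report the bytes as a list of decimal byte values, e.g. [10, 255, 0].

[165, 175, 163, 53, 53, 162, 65, 90, 244, 107, 37, 92, 197, 68]

The 6-byte key repeats, so the effective keystream is eb 38 74 c1 2b 6d eb 38 74 c1 2b 6d eb 38.
byte 0: 4e ⊕ eb = a5
byte 1: 97 ⊕ 38 = af
byte 2: d7 ⊕ 74 = a3
byte 3: f4 ⊕ c1 = 35
byte 4: 1e ⊕ 2b = 35
byte 5: cf ⊕ 6d = a2
byte 6: aa ⊕ eb = 41
byte 7: 62 ⊕ 38 = 5a
byte 8: 80 ⊕ 74 = f4
byte 9: aa ⊕ c1 = 6b
byte 10: 0e ⊕ 2b = 25
byte 11: 31 ⊕ 6d = 5c
byte 12: 2e ⊕ eb = c5
byte 13: 7c ⊕ 38 = 44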